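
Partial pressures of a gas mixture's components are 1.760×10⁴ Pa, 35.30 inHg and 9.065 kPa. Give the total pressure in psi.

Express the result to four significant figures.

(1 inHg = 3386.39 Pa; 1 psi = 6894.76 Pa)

21.21 psi

1.760×10⁴ Pa (already Pa)
35.30 inHg × 3386.39 = 119540 Pa
9.065 kPa × 1000 = 9065 Pa
Combined: 17600 + 119540 + 9065 = 146205 Pa
In psi: 146205 / 6894.76 = 21.2052 psi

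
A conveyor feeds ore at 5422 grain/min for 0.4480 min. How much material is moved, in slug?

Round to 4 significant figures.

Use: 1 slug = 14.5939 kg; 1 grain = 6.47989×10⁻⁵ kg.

0.01079 slug

5422 grain/min → 0.00585566 kg/s
0.4480 min → 26.88 s
m = ṁ × t = 0.00585566 × 26.88 = 0.1574 kg
In slug: 0.1574 / 14.5939 = 0.0107853 slug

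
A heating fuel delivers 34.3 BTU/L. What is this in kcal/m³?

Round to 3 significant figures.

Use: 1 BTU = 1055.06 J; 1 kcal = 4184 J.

34.3 BTU/L × 1055.06 J/BTU ÷ 0.001 m³/L = 3.61886×10⁷ J/m³
3.61886×10⁷ J/m³ ÷ 4184 J/kcal = 8649.28 kcal/m³

8650 kcal/m³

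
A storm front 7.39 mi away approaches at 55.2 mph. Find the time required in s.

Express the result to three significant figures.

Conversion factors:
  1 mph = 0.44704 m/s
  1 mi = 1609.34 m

7.39 mi × 1609.34 → 11893 m
55.2 mph × 0.44704 → 24.6766 m/s
t = d / v = 11893 m / 24.6766 m/s = 481.955 s

482 s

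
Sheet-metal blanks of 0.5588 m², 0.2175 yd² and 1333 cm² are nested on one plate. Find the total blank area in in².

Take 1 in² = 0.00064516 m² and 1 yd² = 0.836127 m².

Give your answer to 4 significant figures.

1355 in²

0.5588 m² (already m²)
0.2175 yd² × 0.836127 → 0.181858 m²
1333 cm² × 0.0001 → 0.1333 m²
Total: 0.5588 + 0.181858 + 0.1333 = 0.873958 m²
In in²: 0.873958 / 0.00064516 = 1354.64 in²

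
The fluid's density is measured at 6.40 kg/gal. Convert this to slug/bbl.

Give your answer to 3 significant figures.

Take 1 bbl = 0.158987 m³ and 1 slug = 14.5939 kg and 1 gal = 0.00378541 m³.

6.40 kg/gal ÷ 0.00378541 m³/gal = 1690.7 kg/m³
1690.7 kg/m³ ÷ 14.5939 kg/slug × 0.158987 m³/bbl = 18.4186 slug/bbl

18.4 slug/bbl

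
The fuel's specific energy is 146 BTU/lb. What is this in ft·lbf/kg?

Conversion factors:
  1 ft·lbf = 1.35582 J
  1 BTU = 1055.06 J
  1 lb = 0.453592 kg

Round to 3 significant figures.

2.50×10⁵ ft·lbf/kg

146 BTU/lb × 1055.06 J/BTU ÷ 0.453592 kg/lb = 339598 J/kg
339598 J/kg ÷ 1.35582 J/ft·lbf = 250474 ft·lbf/kg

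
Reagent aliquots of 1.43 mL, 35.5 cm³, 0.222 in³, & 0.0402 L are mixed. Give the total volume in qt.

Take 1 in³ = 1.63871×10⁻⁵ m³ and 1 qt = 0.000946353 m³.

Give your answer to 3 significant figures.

0.0853 qt

1.43 mL × 10⁻⁶ = 1.43×10⁻⁶ m³
35.5 cm³ × 10⁻⁶ = 3.55×10⁻⁵ m³
0.222 in³ × 1.63871×10⁻⁵ = 3.63794×10⁻⁶ m³
0.0402 L × 0.001 = 4.02×10⁻⁵ m³
Sum: 1.43×10⁻⁶ + 3.55×10⁻⁵ + 3.63794×10⁻⁶ + 4.02×10⁻⁵ = 8.07679×10⁻⁵ m³
In qt: 8.07679×10⁻⁵ / 0.000946353 = 0.0853465 qt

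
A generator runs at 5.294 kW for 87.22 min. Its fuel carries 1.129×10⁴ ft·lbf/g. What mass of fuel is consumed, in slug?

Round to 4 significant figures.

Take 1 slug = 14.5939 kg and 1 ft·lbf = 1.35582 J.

0.1240 slug

5.294 kW → 5294 W
87.22 min → 5233.2 s
E = P × t = 5294 × 5233.2 = 2.77046×10⁷ J
1.129×10⁴ ft·lbf/g → 1.53072×10⁷ J/kg
m = E / e_s = 2.77046×10⁷ / 1.53072×10⁷ = 1.80991 kg
In slug: 1.80991 / 14.5939 = 0.124018 slug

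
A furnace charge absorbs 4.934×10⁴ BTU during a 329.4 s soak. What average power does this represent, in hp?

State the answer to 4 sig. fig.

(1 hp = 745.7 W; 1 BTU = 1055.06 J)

211.9 hp

4.934×10⁴ BTU × 1055.06 → 5.20567×10⁷ J
P = E / t = 5.20567×10⁷ J / 329.4 s = 158035 W
158035 W ÷ (745.7 W/hp) = 211.928 hp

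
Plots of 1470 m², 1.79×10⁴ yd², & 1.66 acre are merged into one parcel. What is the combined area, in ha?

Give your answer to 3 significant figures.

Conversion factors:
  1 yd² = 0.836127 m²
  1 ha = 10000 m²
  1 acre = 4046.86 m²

2.32 ha

1470 m² (already m²)
1.79×10⁴ yd² × 0.836127 = 14966.7 m²
1.66 acre × 4046.86 = 6717.79 m²
Combined: 1470 + 14966.7 + 6717.79 = 23154.5 m²
In ha: 23154.5 / 10000 = 2.31545 ha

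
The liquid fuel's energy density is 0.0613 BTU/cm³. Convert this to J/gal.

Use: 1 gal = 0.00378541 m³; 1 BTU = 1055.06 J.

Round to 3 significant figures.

2.45×10⁵ J/gal

0.0613 BTU/cm³ × 1055.06 J/BTU ÷ 10⁻⁶ m³/cm³ = 6.46752×10⁷ J/m³
6.46752×10⁷ J/m³ × 0.00378541 m³/gal = 244822 J/gal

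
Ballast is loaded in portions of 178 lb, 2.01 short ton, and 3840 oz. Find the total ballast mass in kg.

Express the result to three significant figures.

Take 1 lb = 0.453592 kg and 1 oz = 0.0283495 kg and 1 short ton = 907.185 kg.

2010 kg

178 lb × 0.453592 = 80.7394 kg
2.01 short ton × 907.185 = 1823.44 kg
3840 oz × 0.0283495 = 108.862 kg
Total: 80.7394 + 1823.44 + 108.862 = 2013.04 kg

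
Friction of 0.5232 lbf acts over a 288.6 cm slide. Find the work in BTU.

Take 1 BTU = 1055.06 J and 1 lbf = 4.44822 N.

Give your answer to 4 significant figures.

0.006366 BTU

0.5232 lbf × 4.44822 → 2.32731 N
288.6 cm × 0.01 → 2.886 m
W = F × d = 2.32731 N × 2.886 m = 6.71662 J
6.71662 J ÷ (1055.06 J/BTU) = 0.0063661 BTU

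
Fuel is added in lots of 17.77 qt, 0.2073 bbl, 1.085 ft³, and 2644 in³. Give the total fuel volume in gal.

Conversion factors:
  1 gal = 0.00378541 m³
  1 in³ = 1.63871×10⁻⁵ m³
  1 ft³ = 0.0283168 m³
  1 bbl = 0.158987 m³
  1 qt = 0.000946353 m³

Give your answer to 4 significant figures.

17.77 qt × 0.000946353 = 0.0168167 m³
0.2073 bbl × 0.158987 = 0.032958 m³
1.085 ft³ × 0.0283168 = 0.0307237 m³
2644 in³ × 1.63871×10⁻⁵ = 0.0433275 m³
Sum: 0.0168167 + 0.032958 + 0.0307237 + 0.0433275 = 0.123826 m³
In gal: 0.123826 / 0.00378541 = 32.7114 gal

32.71 gal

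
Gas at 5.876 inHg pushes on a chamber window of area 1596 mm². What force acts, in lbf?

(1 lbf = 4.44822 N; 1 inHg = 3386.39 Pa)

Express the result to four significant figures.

5.876 inHg × 3386.39 → 19898.4 Pa
1596 mm² × 10⁻⁶ → 0.001596 m²
F = P × A = 19898.4 Pa × 0.001596 m² = 31.7578 N
31.7578 N ÷ (4.44822 N/lbf) = 7.13944 lbf

7.139 lbf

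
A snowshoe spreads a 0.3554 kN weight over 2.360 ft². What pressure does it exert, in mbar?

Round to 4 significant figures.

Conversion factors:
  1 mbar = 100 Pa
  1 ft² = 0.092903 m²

16.21 mbar

0.3554 kN × 1000 = 355.4 N
2.360 ft² × 0.092903 = 0.219251 m²
P = F / A = 355.4 N / 0.219251 m² = 1620.97 Pa
1620.97 Pa ÷ (100 Pa/mbar) = 16.2097 mbar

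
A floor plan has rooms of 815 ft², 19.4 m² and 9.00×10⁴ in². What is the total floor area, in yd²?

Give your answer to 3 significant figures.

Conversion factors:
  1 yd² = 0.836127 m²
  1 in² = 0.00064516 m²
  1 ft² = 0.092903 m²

183 yd²

815 ft² × 0.092903 → 75.7159 m²
19.4 m² (already m²)
9.00×10⁴ in² × 0.00064516 → 58.0644 m²
Combined: 75.7159 + 19.4 + 58.0644 = 153.18 m²
In yd²: 153.18 / 0.836127 = 183.202 yd²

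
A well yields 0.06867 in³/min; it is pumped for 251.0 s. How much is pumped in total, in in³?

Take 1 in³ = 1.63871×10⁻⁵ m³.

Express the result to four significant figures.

0.06867 in³/min → 1.8755×10⁻⁸ m³/s
V = Q × t = 1.8755×10⁻⁸ × 251 = 4.70751×10⁻⁶ m³
In in³: 4.70751×10⁻⁶ / 1.63871×10⁻⁵ = 0.287269 in³

0.2873 in³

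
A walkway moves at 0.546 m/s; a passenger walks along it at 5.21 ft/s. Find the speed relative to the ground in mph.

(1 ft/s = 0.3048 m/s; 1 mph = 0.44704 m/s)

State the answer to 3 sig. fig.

4.77 mph

0.546 m/s (already m/s)
5.21 ft/s × 0.3048 = 1.58801 m/s
Total: 0.546 + 1.58801 = 2.13401 m/s
In mph: 2.13401 / 0.44704 = 4.77364 mph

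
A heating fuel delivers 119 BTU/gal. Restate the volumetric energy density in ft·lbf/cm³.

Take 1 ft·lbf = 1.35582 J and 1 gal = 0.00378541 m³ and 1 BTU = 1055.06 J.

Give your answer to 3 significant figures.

119 BTU/gal × 1055.06 J/BTU ÷ 0.00378541 m³/gal = 3.31674×10⁷ J/m³
3.31674×10⁷ J/m³ ÷ 1.35582 J/ft·lbf × 10⁻⁶ m³/cm³ = 24.463 ft·lbf/cm³

24.5 ft·lbf/cm³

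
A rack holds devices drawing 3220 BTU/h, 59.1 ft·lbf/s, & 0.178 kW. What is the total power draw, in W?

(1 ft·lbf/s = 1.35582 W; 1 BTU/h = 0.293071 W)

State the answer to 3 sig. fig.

3220 BTU/h × 0.293071 = 943.689 W
59.1 ft·lbf/s × 1.35582 = 80.129 W
0.178 kW × 1000 = 178 W
Combined: 943.689 + 80.129 + 178 = 1201.82 W

1200 W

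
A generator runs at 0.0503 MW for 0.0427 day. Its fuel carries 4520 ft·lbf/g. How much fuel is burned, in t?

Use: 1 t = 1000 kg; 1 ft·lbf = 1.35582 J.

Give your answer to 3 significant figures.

0.0503 MW → 50300 W
0.0427 day → 3689.28 s
E = P × t = 50300 × 3689.28 = 1.85571×10⁸ J
4520 ft·lbf/g → 6.12831×10⁶ J/kg
m = E / e_s = 1.85571×10⁸ / 6.12831×10⁶ = 30.2809 kg
In t: 30.2809 / 1000 = 0.0302809 t

0.0303 t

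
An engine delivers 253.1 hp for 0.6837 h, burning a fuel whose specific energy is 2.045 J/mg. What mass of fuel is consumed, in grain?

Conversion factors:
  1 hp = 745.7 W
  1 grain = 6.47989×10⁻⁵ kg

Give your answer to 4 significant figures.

3.506×10⁶ grain

253.1 hp → 188737 W
0.6837 h → 2461.32 s
E = P × t = 188737 × 2461.32 = 4.64542×10⁸ J
2.045 J/mg → 2.045×10⁶ J/kg
m = E / e_s = 4.64542×10⁸ / 2.045×10⁶ = 227.16 kg
In grain: 227.16 / 6.47989×10⁻⁵ = 3.50562×10⁶ grain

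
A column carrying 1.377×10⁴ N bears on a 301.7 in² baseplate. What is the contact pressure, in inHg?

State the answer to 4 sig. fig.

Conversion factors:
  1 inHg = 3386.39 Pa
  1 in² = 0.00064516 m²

301.7 in² × 0.00064516 = 0.194645 m²
P = F / A = 13770 N / 0.194645 m² = 70744.2 Pa
70744.2 Pa ÷ (3386.39 Pa/inHg) = 20.8907 inHg

20.89 inHg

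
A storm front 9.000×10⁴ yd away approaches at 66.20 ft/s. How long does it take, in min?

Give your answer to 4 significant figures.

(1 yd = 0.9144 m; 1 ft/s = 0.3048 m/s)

67.98 min

9.000×10⁴ yd × 0.9144 → 82296 m
66.20 ft/s × 0.3048 → 20.1778 m/s
t = d / v = 82296 m / 20.1778 m/s = 4078.54 s
4078.54 s ÷ (60 s/min) = 67.9757 min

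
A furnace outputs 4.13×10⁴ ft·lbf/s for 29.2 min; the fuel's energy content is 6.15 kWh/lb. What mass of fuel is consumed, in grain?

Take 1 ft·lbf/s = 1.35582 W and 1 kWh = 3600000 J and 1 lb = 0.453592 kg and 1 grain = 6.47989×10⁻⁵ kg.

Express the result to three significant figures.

4.13×10⁴ ft·lbf/s → 55995.4 W
29.2 min → 1752 s
E = P × t = 55995.4 × 1752 = 9.81039×10⁷ J
6.15 kWh/lb → 4.88104×10⁷ J/kg
m = E / e_s = 9.81039×10⁷ / 4.88104×10⁷ = 2.0099 kg
In grain: 2.0099 / 6.47989×10⁻⁵ = 31017.5 grain

3.10×10⁴ grain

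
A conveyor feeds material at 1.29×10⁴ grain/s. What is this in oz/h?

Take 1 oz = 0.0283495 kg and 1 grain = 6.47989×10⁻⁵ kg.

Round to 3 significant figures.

1.29×10⁴ grain/s × 6.47989×10⁻⁵ kg/grain = 0.835906 kg/s
0.835906 kg/s ÷ 0.0283495 kg/oz × 3600 s/h = 106149 oz/h

1.06×10⁵ oz/h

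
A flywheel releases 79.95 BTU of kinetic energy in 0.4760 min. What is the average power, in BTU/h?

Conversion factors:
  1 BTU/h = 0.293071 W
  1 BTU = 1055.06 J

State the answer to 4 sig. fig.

1.008×10⁴ BTU/h

79.95 BTU × 1055.06 = 84352 J
0.4760 min × 60 = 28.56 s
P = E / t = 84352 J / 28.56 s = 2953.5 W
2953.5 W ÷ (0.293071 W/BTU/h) = 10077.8 BTU/h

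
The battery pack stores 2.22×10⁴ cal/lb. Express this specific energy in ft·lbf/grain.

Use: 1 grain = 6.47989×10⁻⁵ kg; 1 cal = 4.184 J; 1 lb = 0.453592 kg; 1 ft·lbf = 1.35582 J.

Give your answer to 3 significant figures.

9.79 ft·lbf/grain

2.22×10⁴ cal/lb × 4.184 J/cal ÷ 0.453592 kg/lb = 204776 J/kg
204776 J/kg ÷ 1.35582 J/ft·lbf × 6.47989×10⁻⁵ kg/grain = 9.78689 ft·lbf/grain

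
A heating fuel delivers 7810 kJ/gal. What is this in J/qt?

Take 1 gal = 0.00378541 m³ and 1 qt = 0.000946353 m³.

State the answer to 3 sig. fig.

7810 kJ/gal × 1000 J/kJ ÷ 0.00378541 m³/gal = 2.06318×10⁹ J/m³
2.06318×10⁹ J/m³ × 0.000946353 m³/qt = 1.9525×10⁶ J/qt

1.95×10⁶ J/qt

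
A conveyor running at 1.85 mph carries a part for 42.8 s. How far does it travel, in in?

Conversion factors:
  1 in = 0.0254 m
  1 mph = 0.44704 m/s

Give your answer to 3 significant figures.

1390 in

1.85 mph × 0.44704 = 0.827024 m/s
d = v × t = 0.827024 m/s × 42.8 s = 35.3966 m
35.3966 m ÷ (0.0254 m/in) = 1393.57 in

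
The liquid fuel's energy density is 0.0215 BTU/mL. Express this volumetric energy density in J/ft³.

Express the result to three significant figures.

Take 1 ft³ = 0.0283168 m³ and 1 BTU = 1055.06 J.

6.42×10⁵ J/ft³

0.0215 BTU/mL × 1055.06 J/BTU ÷ 10⁻⁶ m³/mL = 2.26838×10⁷ J/m³
2.26838×10⁷ J/m³ × 0.0283168 m³/ft³ = 642333 J/ft³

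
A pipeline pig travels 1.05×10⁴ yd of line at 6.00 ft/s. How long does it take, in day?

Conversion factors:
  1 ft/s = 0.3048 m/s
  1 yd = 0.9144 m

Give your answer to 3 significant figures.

0.0608 day

1.05×10⁴ yd × 0.9144 → 9601.2 m
6.00 ft/s × 0.3048 → 1.8288 m/s
t = d / v = 9601.2 m / 1.8288 m/s = 5250 s
5250 s ÷ (86400 s/day) = 0.0607639 day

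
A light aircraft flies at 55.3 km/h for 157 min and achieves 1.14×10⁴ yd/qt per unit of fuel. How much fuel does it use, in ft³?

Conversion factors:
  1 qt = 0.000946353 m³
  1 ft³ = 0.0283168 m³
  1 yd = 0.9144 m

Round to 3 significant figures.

0.464 ft³

55.3 km/h → 15.3611 m/s
157 min → 9420 s
d = v × t = 15.3611 × 9420 = 144702 m
1.14×10⁴ yd/qt → 1.10151×10⁷ m/m³
V = d / (distance per unit fuel) = 144702 / 1.10151×10⁷ = 0.0131367 m³
In ft³: 0.0131367 / 0.0283168 = 0.463919 ft³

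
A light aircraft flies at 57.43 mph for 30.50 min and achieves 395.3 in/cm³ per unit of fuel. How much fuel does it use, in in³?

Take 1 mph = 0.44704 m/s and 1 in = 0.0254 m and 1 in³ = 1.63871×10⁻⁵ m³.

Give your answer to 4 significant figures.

57.43 mph → 25.6735 m/s
30.50 min → 1830 s
d = v × t = 25.6735 × 1830 = 46982.5 m
395.3 in/cm³ → 1.00406×10⁷ m/m³
V = d / (distance per unit fuel) = 46982.5 / 1.00406×10⁷ = 0.00467925 m³
In in³: 0.00467925 / 1.63871×10⁻⁵ = 285.545 in³

285.5 in³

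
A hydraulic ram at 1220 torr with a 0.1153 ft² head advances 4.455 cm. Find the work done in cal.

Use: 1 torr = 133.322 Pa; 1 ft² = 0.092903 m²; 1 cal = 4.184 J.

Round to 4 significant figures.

18.55 cal

1220 torr → 162653 Pa
0.1153 ft² → 0.0107117 m²
F = P × A = 162653 × 0.0107117 = 1742.29 N
4.455 cm → 0.04455 m
W = F × d = 1742.29 × 0.04455 = 77.619 J
In cal: 77.619 / 4.184 = 18.5514 cal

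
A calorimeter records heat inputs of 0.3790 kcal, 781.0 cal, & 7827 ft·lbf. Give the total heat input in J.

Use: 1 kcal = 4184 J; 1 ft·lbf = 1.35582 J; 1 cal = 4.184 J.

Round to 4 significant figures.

1.547×10⁴ J

0.3790 kcal × 4184 → 1585.74 J
781.0 cal × 4.184 → 3267.7 J
7827 ft·lbf × 1.35582 → 10612 J
Combined: 1585.74 + 3267.7 + 10612 = 15465.4 J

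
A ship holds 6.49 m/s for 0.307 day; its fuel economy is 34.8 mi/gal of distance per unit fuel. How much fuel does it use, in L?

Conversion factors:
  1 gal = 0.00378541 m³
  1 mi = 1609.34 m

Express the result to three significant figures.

11.6 L

0.307 day → 26524.8 s
d = v × t = 6.49 × 26524.8 = 172146 m
34.8 mi/gal → 1.4795×10⁷ m/m³
V = d / (distance per unit fuel) = 172146 / 1.4795×10⁷ = 0.0116354 m³
In L: 0.0116354 / 0.001 = 11.6354 L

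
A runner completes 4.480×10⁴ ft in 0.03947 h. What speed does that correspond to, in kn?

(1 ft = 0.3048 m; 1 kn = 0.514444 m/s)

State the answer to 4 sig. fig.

186.8 kn

4.480×10⁴ ft × 0.3048 = 13655 m
0.03947 h × 3600 = 142.092 s
v = d / t = 13655 m / 142.092 s = 96.0997 m/s
96.0997 m/s ÷ (0.514444 m/s/kn) = 186.803 kn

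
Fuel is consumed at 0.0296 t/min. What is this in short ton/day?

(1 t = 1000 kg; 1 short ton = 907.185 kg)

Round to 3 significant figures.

0.0296 t/min × 1000 kg/t ÷ 60 s/min = 0.493333 kg/s
0.493333 kg/s ÷ 907.185 kg/short ton × 86400 s/day = 46.9849 short ton/day

47.0 short ton/day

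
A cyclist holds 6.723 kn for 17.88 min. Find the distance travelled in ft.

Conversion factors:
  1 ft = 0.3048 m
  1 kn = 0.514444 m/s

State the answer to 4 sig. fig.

6.723 kn × 0.514444 → 3.45861 m/s
17.88 min × 60 → 1072.8 s
d = v × t = 3.45861 m/s × 1072.8 s = 3710.4 m
3710.4 m ÷ (0.3048 m/ft) = 12173.2 ft

1.217×10⁴ ft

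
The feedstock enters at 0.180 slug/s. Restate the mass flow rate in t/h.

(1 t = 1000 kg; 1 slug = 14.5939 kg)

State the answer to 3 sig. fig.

0.180 slug/s × 14.5939 kg/slug = 2.6269 kg/s
2.6269 kg/s ÷ 1000 kg/t × 3600 s/h = 9.45684 t/h

9.46 t/h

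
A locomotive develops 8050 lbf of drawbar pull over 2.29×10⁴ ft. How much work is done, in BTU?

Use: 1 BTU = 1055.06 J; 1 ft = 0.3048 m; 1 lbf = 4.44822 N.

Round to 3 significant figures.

2.37×10⁵ BTU

8050 lbf × 4.44822 = 35808.2 N
2.29×10⁴ ft × 0.3048 = 6979.92 m
W = F × d = 35808.2 N × 6979.92 m = 2.49938×10⁸ J
2.49938×10⁸ J ÷ (1055.06 J/BTU) = 236895 BTU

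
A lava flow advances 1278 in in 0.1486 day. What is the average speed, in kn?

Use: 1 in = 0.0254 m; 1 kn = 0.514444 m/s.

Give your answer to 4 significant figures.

0.004915 kn

1278 in × 0.0254 = 32.4612 m
0.1486 day × 86400 = 12839 s
v = d / t = 32.4612 m / 12839 s = 0.00252833 m/s
0.00252833 m/s ÷ (0.514444 m/s/kn) = 0.00491468 kn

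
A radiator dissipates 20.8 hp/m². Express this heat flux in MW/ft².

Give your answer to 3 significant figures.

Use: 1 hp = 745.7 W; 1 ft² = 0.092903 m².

20.8 hp/m² × 745.7 W/hp = 15510.6 W/m²
15510.6 W/m² ÷ 1000000 W/MW × 0.092903 m²/ft² = 0.00144098 MW/ft²

0.00144 MW/ft²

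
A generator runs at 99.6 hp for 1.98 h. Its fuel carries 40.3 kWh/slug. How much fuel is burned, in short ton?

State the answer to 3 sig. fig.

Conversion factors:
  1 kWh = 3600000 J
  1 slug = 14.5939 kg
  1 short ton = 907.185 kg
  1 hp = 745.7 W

99.6 hp → 74271.7 W
1.98 h → 7128 s
E = P × t = 74271.7 × 7128 = 5.29409×10⁸ J
40.3 kWh/slug → 9.94114×10⁶ J/kg
m = E / e_s = 5.29409×10⁸ / 9.94114×10⁶ = 53.2544 kg
In short ton: 53.2544 / 907.185 = 0.0587029 short ton

0.0587 short ton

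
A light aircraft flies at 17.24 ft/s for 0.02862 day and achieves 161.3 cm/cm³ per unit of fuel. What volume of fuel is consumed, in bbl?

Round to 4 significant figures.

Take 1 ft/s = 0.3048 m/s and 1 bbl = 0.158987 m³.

17.24 ft/s → 5.25475 m/s
0.02862 day → 2472.77 s
d = v × t = 5.25475 × 2472.77 = 12993.8 m
161.3 cm/cm³ → 1.613×10⁶ m/m³
V = d / (distance per unit fuel) = 12993.8 / 1.613×10⁶ = 0.00805567 m³
In bbl: 0.00805567 / 0.158987 = 0.0506687 bbl

0.05067 bbl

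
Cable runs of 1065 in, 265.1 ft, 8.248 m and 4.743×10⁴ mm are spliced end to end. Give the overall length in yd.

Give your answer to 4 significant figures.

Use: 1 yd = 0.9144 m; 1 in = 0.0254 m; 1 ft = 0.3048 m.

178.8 yd

1065 in × 0.0254 → 27.051 m
265.1 ft × 0.3048 → 80.8025 m
8.248 m (already m)
4.743×10⁴ mm × 0.001 → 47.43 m
Sum: 27.051 + 80.8025 + 8.248 + 47.43 = 163.532 m
In yd: 163.532 / 0.9144 = 178.841 yd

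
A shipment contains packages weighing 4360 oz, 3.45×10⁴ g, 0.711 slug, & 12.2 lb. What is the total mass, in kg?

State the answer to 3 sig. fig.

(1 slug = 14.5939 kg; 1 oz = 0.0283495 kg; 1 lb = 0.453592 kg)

174 kg

4360 oz × 0.0283495 = 123.604 kg
3.45×10⁴ g × 0.001 = 34.5 kg
0.711 slug × 14.5939 = 10.3763 kg
12.2 lb × 0.453592 = 5.53382 kg
Sum: 123.604 + 34.5 + 10.3763 + 5.53382 = 174.014 kg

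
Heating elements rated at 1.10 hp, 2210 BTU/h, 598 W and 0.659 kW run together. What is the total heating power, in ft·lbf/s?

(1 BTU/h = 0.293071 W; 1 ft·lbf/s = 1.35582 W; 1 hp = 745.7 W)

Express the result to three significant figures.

1.10 hp × 745.7 = 820.27 W
2210 BTU/h × 0.293071 = 647.687 W
598 W (already W)
0.659 kW × 1000 = 659 W
Sum: 820.27 + 647.687 + 598 + 659 = 2724.96 W
In ft·lbf/s: 2724.96 / 1.35582 = 2009.82 ft·lbf/s

2010 ft·lbf/s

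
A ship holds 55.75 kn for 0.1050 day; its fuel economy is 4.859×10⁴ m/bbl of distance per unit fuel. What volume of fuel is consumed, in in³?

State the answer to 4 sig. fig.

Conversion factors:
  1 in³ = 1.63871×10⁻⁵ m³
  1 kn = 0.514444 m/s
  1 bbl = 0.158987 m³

55.75 kn → 28.6803 m/s
0.1050 day → 9072 s
d = v × t = 28.6803 × 9072 = 260188 m
4.859×10⁴ m/bbl → 305622 m/m³
V = d / (distance per unit fuel) = 260188 / 305622 = 0.851339 m³
In in³: 0.851339 / 1.63871×10⁻⁵ = 51951.8 in³

5.195×10⁴ in³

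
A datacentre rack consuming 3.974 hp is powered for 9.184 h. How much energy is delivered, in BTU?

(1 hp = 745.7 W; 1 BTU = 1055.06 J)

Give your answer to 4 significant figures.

9.286×10⁴ BTU

3.974 hp × 745.7 = 2963.41 W
9.184 h × 3600 = 33062.4 s
E = P × t = 2963.41 W × 33062.4 s = 9.79774×10⁷ J
9.79774×10⁷ J ÷ (1055.06 J/BTU) = 92864.3 BTU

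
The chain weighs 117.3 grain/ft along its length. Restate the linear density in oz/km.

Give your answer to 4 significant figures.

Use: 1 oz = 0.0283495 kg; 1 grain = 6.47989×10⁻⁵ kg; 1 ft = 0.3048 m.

879.6 oz/km

117.3 grain/ft × 6.47989×10⁻⁵ kg/grain ÷ 0.3048 m/ft = 0.0249374 kg/m
0.0249374 kg/m ÷ 0.0283495 kg/oz × 1000 m/km = 879.642 oz/km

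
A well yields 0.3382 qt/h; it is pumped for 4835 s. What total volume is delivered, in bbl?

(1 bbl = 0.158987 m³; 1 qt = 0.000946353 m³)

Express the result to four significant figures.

0.002704 bbl

0.3382 qt/h → 8.89046×10⁻⁸ m³/s
V = Q × t = 8.89046×10⁻⁸ × 4835 = 4.29854×10⁻⁴ m³
In bbl: 4.29854×10⁻⁴ / 0.158987 = 0.00270371 bbl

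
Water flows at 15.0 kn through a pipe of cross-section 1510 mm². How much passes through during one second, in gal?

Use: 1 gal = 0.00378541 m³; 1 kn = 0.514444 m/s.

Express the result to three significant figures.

3.08 gal

15.0 kn × 0.514444 → 7.71666 m/s
1510 mm² × 10⁻⁶ → 0.00151 m²
V = v × A × t = 7.71666 m/s × 0.00151 m² × 1 s = 0.0116522 m³
0.0116522 m³ ÷ (0.00378541 m³/gal) = 3.07819 gal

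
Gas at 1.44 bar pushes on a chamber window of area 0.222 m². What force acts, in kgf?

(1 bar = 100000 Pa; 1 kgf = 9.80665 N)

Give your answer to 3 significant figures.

3260 kgf

1.44 bar × 100000 → 144000 Pa
F = P × A = 144000 Pa × 0.222 m² = 31968 N
31968 N ÷ (9.80665 N/kgf) = 3259.83 kgf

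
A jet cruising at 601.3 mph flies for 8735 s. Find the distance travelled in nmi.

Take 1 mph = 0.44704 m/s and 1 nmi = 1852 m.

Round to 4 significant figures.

601.3 mph × 0.44704 → 268.805 m/s
d = v × t = 268.805 m/s × 8735 s = 2.34801×10⁶ m
2.34801×10⁶ m ÷ (1852 m/nmi) = 1267.82 nmi

1268 nmi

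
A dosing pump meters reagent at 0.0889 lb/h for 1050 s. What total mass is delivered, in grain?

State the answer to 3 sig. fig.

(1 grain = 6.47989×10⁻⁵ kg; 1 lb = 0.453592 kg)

0.0889 lb/h → 1.12012×10⁻⁵ kg/s
m = ṁ × t = 1.12012×10⁻⁵ × 1050 = 0.0117613 kg
In grain: 0.0117613 / 6.47989×10⁻⁵ = 181.505 grain

182 grain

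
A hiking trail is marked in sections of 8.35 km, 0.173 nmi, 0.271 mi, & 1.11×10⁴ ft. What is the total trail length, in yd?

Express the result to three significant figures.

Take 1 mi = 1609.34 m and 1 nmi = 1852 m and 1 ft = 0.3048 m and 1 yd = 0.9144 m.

1.37×10⁴ yd

8.35 km × 1000 → 8350 m
0.173 nmi × 1852 → 320.396 m
0.271 mi × 1609.34 → 436.131 m
1.11×10⁴ ft × 0.3048 → 3383.28 m
Combined: 8350 + 320.396 + 436.131 + 3383.28 = 12489.8 m
In yd: 12489.8 / 0.9144 = 13659 yd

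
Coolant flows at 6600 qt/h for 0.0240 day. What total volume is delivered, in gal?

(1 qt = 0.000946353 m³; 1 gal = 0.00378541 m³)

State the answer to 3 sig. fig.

6600 qt/h → 0.00173498 m³/s
0.0240 day → 2073.6 s
V = Q × t = 0.00173498 × 2073.6 = 3.59765 m³
In gal: 3.59765 / 0.00378541 = 950.399 gal

950 gal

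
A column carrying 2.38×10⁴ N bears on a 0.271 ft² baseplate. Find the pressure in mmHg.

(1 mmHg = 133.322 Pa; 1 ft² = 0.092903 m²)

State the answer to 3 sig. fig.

7090 mmHg

0.271 ft² × 0.092903 = 0.0251767 m²
P = F / A = 23800 N / 0.0251767 m² = 945318 Pa
945318 Pa ÷ (133.322 Pa/mmHg) = 7090.49 mmHg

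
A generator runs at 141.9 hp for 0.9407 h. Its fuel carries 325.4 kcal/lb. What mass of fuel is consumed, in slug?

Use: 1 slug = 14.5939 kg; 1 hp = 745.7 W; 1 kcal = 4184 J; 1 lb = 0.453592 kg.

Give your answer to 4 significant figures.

141.9 hp → 105815 W
0.9407 h → 3386.52 s
E = P × t = 105815 × 3386.52 = 3.58345×10⁸ J
325.4 kcal/lb → 3.00154×10⁶ J/kg
m = E / e_s = 3.58345×10⁸ / 3.00154×10⁶ = 119.387 kg
In slug: 119.387 / 14.5939 = 8.18061 slug

8.181 slug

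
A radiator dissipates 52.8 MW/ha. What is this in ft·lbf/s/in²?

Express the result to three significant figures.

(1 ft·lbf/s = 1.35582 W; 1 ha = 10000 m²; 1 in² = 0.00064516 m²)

52.8 MW/ha × 1000000 W/MW ÷ 10000 m²/ha = 5280 W/m²
5280 W/m² ÷ 1.35582 W/ft·lbf/s × 0.00064516 m²/in² = 2.51246 ft·lbf/s/in²

2.51 ft·lbf/s/in²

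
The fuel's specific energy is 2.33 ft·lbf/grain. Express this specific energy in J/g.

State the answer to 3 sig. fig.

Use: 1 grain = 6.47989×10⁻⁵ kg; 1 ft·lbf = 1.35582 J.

48.8 J/g

2.33 ft·lbf/grain × 1.35582 J/ft·lbf ÷ 6.47989×10⁻⁵ kg/grain = 48751.8 J/kg
48751.8 J/kg × 0.001 kg/g = 48.7518 J/g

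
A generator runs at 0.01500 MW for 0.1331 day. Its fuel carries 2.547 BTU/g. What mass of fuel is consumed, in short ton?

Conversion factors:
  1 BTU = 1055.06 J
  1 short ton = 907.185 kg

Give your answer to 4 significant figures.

0.01500 MW → 15000 W
0.1331 day → 11499.8 s
E = P × t = 15000 × 11499.8 = 1.72497×10⁸ J
2.547 BTU/g → 2.68724×10⁶ J/kg
m = E / e_s = 1.72497×10⁸ / 2.68724×10⁶ = 64.1911 kg
In short ton: 64.1911 / 907.185 = 0.0707586 short ton

0.07076 short ton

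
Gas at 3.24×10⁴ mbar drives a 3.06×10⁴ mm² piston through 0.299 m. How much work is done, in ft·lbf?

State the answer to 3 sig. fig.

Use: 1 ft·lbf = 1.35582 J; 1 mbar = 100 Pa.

2.19×10⁴ ft·lbf

3.24×10⁴ mbar → 3.24×10⁶ Pa
3.06×10⁴ mm² → 0.0306 m²
F = P × A = 3.24×10⁶ × 0.0306 = 99144 N
W = F × d = 99144 × 0.299 = 29644.1 J
In ft·lbf: 29644.1 / 1.35582 = 21864.3 ft·lbf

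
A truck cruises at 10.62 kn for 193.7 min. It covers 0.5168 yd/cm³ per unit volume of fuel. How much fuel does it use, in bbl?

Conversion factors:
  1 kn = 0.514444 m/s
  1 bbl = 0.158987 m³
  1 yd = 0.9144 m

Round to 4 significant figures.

0.8451 bbl

10.62 kn → 5.4634 m/s
193.7 min → 11622 s
d = v × t = 5.4634 × 11622 = 63495.6 m
0.5168 yd/cm³ → 472562 m/m³
V = d / (distance per unit fuel) = 63495.6 / 472562 = 0.134365 m³
In bbl: 0.134365 / 0.158987 = 0.845132 bbl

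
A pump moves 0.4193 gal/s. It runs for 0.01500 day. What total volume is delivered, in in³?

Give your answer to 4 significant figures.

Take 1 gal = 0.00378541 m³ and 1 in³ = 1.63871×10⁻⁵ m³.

1.255×10⁵ in³

0.4193 gal/s → 0.00158722 m³/s
0.01500 day → 1296 s
V = Q × t = 0.00158722 × 1296 = 2.05704 m³
In in³: 2.05704 / 1.63871×10⁻⁵ = 125528 in³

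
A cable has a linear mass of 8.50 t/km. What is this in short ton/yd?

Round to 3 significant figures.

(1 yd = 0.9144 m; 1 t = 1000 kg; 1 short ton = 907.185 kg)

0.00857 short ton/yd

8.50 t/km × 1000 kg/t ÷ 1000 m/km = 8.5 kg/m
8.5 kg/m ÷ 907.185 kg/short ton × 0.9144 m/yd = 0.0085676 short ton/yd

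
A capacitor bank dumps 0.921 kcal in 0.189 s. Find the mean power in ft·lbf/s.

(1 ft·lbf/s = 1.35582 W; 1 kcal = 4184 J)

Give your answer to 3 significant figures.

1.50×10⁴ ft·lbf/s

0.921 kcal × 4184 → 3853.46 J
P = E / t = 3853.46 J / 0.189 s = 20388.7 W
20388.7 W ÷ (1.35582 W/ft·lbf/s) = 15037.9 ft·lbf/s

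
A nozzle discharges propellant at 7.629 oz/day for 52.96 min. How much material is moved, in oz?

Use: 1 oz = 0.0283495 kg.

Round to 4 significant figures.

7.629 oz/day → 2.50322×10⁻⁶ kg/s
52.96 min → 3177.6 s
m = ṁ × t = 2.50322×10⁻⁶ × 3177.6 = 0.00795423 kg
In oz: 0.00795423 / 0.0283495 = 0.280577 oz

0.2806 oz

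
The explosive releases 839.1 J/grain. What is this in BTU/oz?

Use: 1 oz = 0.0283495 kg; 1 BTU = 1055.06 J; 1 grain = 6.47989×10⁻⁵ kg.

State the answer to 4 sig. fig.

839.1 J/grain ÷ 6.47989×10⁻⁵ kg/grain = 1.29493×10⁷ J/kg
1.29493×10⁷ J/kg ÷ 1055.06 J/BTU × 0.0283495 kg/oz = 347.948 BTU/oz

347.9 BTU/oz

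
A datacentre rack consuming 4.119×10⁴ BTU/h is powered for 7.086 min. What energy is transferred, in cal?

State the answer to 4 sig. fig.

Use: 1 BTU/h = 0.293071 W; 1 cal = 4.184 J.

4.119×10⁴ BTU/h × 0.293071 → 12071.6 W
7.086 min × 60 → 425.16 s
E = P × t = 12071.6 W × 425.16 s = 5.13236×10⁶ J
5.13236×10⁶ J ÷ (4.184 J/cal) = 1.22666×10⁶ cal

1.227×10⁶ cal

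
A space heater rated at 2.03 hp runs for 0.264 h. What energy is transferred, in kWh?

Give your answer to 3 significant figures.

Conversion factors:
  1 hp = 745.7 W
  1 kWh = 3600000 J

2.03 hp × 745.7 → 1513.77 W
0.264 h × 3600 → 950.4 s
E = P × t = 1513.77 W × 950.4 s = 1.43869×10⁶ J
1.43869×10⁶ J ÷ (3600000 J/kWh) = 0.399636 kWh

0.400 kWh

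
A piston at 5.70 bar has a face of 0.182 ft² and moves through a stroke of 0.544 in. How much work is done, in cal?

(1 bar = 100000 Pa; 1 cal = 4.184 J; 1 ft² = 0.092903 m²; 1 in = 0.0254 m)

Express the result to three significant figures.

5.70 bar → 570000 Pa
0.182 ft² → 0.0169083 m²
F = P × A = 570000 × 0.0169083 = 9637.73 N
0.544 in → 0.0138176 m
W = F × d = 9637.73 × 0.0138176 = 133.17 J
In cal: 133.17 / 4.184 = 31.8284 cal

31.8 cal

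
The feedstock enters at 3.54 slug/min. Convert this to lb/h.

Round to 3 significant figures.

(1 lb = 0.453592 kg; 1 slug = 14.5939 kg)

6830 lb/h

3.54 slug/min × 14.5939 kg/slug ÷ 60 s/min = 0.86104 kg/s
0.86104 kg/s ÷ 0.453592 kg/lb × 3600 s/h = 6833.77 lb/h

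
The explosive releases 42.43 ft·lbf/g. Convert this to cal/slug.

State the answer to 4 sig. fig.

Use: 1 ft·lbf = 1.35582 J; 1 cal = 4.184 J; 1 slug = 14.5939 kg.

42.43 ft·lbf/g × 1.35582 J/ft·lbf ÷ 0.001 kg/g = 57527.4 J/kg
57527.4 J/kg ÷ 4.184 J/cal × 14.5939 kg/slug = 200657 cal/slug

2.007×10⁵ cal/slug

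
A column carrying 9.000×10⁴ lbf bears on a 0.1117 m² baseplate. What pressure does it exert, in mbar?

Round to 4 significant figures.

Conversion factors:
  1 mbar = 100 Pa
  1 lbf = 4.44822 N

9.000×10⁴ lbf × 4.44822 → 400340 N
P = F / A = 400340 N / 0.1117 m² = 3.58406×10⁶ Pa
3.58406×10⁶ Pa ÷ (100 Pa/mbar) = 35840.6 mbar

3.584×10⁴ mbar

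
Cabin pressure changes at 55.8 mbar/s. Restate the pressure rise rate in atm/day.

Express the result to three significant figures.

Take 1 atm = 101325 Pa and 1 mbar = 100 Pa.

4760 atm/day

55.8 mbar/s × 100 Pa/mbar = 5580 Pa/s
5580 Pa/s ÷ 101325 Pa/atm × 86400 s/day = 4758.08 atm/day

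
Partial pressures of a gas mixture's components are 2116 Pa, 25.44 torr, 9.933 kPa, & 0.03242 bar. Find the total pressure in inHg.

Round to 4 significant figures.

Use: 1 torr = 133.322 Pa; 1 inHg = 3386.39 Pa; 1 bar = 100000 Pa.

5.517 inHg

2116 Pa (already Pa)
25.44 torr × 133.322 = 3391.71 Pa
9.933 kPa × 1000 = 9933 Pa
0.03242 bar × 100000 = 3242 Pa
Combined: 2116 + 3391.71 + 9933 + 3242 = 18682.7 Pa
In inHg: 18682.7 / 3386.39 = 5.517 inHg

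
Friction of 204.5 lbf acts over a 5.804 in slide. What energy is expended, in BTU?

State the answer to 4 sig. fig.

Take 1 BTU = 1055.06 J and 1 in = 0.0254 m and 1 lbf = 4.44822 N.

0.1271 BTU

204.5 lbf × 4.44822 → 909.661 N
5.804 in × 0.0254 → 0.147422 m
W = F × d = 909.661 N × 0.147422 m = 134.104 J
134.104 J ÷ (1055.06 J/BTU) = 0.127106 BTU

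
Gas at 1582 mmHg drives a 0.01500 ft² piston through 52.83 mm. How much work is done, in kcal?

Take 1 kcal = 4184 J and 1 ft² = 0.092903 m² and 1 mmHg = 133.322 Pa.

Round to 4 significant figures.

1582 mmHg → 210915 Pa
0.01500 ft² → 0.00139354 m²
F = P × A = 210915 × 0.00139354 = 293.918 N
52.83 mm → 0.05283 m
W = F × d = 293.918 × 0.05283 = 15.5277 J
In kcal: 15.5277 / 4184 = 0.00371121 kcal

0.003711 kcal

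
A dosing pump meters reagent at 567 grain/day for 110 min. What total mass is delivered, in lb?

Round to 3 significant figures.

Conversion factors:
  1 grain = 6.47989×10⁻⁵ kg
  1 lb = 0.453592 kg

567 grain/day → 4.25243×10⁻⁷ kg/s
110 min → 6600 s
m = ṁ × t = 4.25243×10⁻⁷ × 6600 = 0.0028066 kg
In lb: 0.0028066 / 0.453592 = 0.0061875 lb

0.00619 lb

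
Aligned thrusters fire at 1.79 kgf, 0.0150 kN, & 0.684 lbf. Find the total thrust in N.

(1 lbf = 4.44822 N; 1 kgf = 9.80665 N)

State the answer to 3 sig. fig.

35.6 N

1.79 kgf × 9.80665 → 17.5539 N
0.0150 kN × 1000 → 15 N
0.684 lbf × 4.44822 → 3.04258 N
Combined: 17.5539 + 15 + 3.04258 = 35.5965 N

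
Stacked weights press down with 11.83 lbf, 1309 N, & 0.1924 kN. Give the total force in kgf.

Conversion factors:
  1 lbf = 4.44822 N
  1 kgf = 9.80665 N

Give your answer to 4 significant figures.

11.83 lbf × 4.44822 → 52.6224 N
1309 N (already N)
0.1924 kN × 1000 → 192.4 N
Sum: 52.6224 + 1309 + 192.4 = 1554.02 N
In kgf: 1554.02 / 9.80665 = 158.466 kgf

158.5 kgf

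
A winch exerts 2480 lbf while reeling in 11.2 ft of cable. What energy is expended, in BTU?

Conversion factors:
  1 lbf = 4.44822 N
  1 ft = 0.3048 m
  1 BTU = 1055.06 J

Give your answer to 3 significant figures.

2480 lbf × 4.44822 → 11031.6 N
11.2 ft × 0.3048 → 3.41376 m
W = F × d = 11031.6 N × 3.41376 m = 37659.2 J
37659.2 J ÷ (1055.06 J/BTU) = 35.6939 BTU

35.7 BTU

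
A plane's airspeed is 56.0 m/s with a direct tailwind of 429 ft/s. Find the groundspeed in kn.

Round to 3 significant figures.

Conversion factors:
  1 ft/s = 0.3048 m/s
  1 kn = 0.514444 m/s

56.0 m/s (already m/s)
429 ft/s × 0.3048 = 130.759 m/s
Combined: 56 + 130.759 = 186.759 m/s
In kn: 186.759 / 0.514444 = 363.031 kn

363 kn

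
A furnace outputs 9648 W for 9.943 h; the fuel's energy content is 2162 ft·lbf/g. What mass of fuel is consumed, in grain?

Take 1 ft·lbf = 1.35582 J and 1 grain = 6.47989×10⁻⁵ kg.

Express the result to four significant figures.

1.818×10⁶ grain

9.943 h → 35794.8 s
E = P × t = 9648 × 35794.8 = 3.45348×10⁸ J
2162 ft·lbf/g → 2.93128×10⁶ J/kg
m = E / e_s = 3.45348×10⁸ / 2.93128×10⁶ = 117.815 kg
In grain: 117.815 / 6.47989×10⁻⁵ = 1.81816×10⁶ grain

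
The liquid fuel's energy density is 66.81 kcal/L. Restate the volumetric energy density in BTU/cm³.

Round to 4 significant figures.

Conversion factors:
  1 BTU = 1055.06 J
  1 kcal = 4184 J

0.2649 BTU/cm³

66.81 kcal/L × 4184 J/kcal ÷ 0.001 m³/L = 2.79533×10⁸ J/m³
2.79533×10⁸ J/m³ ÷ 1055.06 J/BTU × 10⁻⁶ m³/cm³ = 0.264945 BTU/cm³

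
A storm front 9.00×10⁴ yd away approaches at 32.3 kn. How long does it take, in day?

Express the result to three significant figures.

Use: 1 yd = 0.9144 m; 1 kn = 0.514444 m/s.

0.0573 day

9.00×10⁴ yd × 0.9144 = 82296 m
32.3 kn × 0.514444 = 16.6165 m/s
t = d / v = 82296 m / 16.6165 m/s = 4952.67 s
4952.67 s ÷ (86400 s/day) = 0.0573226 day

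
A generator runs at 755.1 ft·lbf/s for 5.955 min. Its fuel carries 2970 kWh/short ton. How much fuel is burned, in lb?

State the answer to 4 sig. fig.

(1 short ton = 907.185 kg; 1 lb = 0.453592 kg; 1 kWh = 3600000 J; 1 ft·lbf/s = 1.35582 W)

755.1 ft·lbf/s → 1023.78 W
5.955 min → 357.3 s
E = P × t = 1023.78 × 357.3 = 365797 J
2970 kWh/short ton → 1.17859×10⁷ J/kg
m = E / e_s = 365797 / 1.17859×10⁷ = 0.0310368 kg
In lb: 0.0310368 / 0.453592 = 0.0684245 lb

0.06842 lb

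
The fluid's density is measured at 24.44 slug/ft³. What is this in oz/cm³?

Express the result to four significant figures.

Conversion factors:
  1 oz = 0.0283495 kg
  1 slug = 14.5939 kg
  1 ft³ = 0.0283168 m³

0.4443 oz/cm³

24.44 slug/ft³ × 14.5939 kg/slug ÷ 0.0283168 m³/ft³ = 12595.9 kg/m³
12595.9 kg/m³ ÷ 0.0283495 kg/oz × 10⁻⁶ m³/cm³ = 0.444308 oz/cm³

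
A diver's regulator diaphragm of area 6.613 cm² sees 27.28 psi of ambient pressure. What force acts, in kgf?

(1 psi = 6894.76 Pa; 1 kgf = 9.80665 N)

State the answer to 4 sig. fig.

12.68 kgf

27.28 psi × 6894.76 → 188089 Pa
6.613 cm² × 0.0001 → 6.613×10⁻⁴ m²
F = P × A = 188089 Pa × 6.613×10⁻⁴ m² = 124.383 N
124.383 N ÷ (9.80665 N/kgf) = 12.6835 kgf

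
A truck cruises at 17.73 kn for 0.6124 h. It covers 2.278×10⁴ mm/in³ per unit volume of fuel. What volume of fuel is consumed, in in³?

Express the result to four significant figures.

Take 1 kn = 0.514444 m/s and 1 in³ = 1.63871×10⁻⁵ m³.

882.7 in³

17.73 kn → 9.12109 m/s
0.6124 h → 2204.64 s
d = v × t = 9.12109 × 2204.64 = 20108.7 m
2.278×10⁴ mm/in³ → 1.39012×10⁶ m/m³
V = d / (distance per unit fuel) = 20108.7 / 1.39012×10⁶ = 0.0144654 m³
In in³: 0.0144654 / 1.63871×10⁻⁵ = 882.731 in³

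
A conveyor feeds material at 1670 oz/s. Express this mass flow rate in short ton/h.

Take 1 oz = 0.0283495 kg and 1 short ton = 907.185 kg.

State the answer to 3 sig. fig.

188 short ton/h

1670 oz/s × 0.0283495 kg/oz = 47.3437 kg/s
47.3437 kg/s ÷ 907.185 kg/short ton × 3600 s/h = 187.875 short ton/h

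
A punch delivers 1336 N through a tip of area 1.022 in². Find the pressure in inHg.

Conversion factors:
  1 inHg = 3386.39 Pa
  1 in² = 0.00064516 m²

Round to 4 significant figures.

598.3 inHg

1.022 in² × 0.00064516 = 6.59354×10⁻⁴ m²
P = F / A = 1336 N / 6.59354×10⁻⁴ m² = 2.02623×10⁶ Pa
2.02623×10⁶ Pa ÷ (3386.39 Pa/inHg) = 598.345 inHg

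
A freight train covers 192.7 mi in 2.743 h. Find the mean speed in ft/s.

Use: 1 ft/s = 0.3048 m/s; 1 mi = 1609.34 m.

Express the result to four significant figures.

103.0 ft/s

192.7 mi × 1609.34 = 310120 m
2.743 h × 3600 = 9874.8 s
v = d / t = 310120 m / 9874.8 s = 31.4052 m/s
31.4052 m/s ÷ (0.3048 m/s/ft/s) = 103.035 ft/s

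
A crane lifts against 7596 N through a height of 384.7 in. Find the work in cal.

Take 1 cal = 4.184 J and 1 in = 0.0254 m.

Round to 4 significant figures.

384.7 in × 0.0254 → 9.77138 m
W = F × d = 7596 N × 9.77138 m = 74223.4 J
74223.4 J ÷ (4.184 J/cal) = 17739.8 cal

1.774×10⁴ cal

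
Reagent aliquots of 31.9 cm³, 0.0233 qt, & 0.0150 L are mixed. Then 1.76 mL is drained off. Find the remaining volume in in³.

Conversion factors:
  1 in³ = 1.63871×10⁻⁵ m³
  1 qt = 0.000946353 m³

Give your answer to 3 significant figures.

4.10 in³

31.9 cm³ × 10⁻⁶ = 3.19×10⁻⁵ m³
0.0233 qt × 0.000946353 = 2.205×10⁻⁵ m³
0.0150 L × 0.001 = 1.5×10⁻⁵ m³
1.76 mL × 10⁻⁶ = 1.76×10⁻⁶ m³
Net: 3.19×10⁻⁵ + 2.205×10⁻⁵ + 1.5×10⁻⁵ − 1.76×10⁻⁶ = 6.719×10⁻⁵ m³
In in³: 6.719×10⁻⁵ / 1.63871×10⁻⁵ = 4.10018 in³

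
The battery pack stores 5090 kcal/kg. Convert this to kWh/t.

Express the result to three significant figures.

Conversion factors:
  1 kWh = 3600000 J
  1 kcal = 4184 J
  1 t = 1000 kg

5090 kcal/kg × 4184 J/kcal = 2.12966×10⁷ J/kg
2.12966×10⁷ J/kg ÷ 3600000 J/kWh × 1000 kg/t = 5915.72 kWh/t

5920 kWh/t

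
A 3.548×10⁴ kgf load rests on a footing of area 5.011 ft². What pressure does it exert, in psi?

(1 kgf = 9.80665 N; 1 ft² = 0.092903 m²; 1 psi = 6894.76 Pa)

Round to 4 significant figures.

108.4 psi

3.548×10⁴ kgf × 9.80665 = 347940 N
5.011 ft² × 0.092903 = 0.465537 m²
P = F / A = 347940 N / 0.465537 m² = 747395 Pa
747395 Pa ÷ (6894.76 Pa/psi) = 108.4 psi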